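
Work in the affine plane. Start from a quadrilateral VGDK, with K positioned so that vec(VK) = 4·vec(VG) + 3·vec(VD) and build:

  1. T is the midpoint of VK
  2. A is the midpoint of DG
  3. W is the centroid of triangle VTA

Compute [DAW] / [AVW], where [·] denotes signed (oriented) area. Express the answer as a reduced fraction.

[DAW]:[AVW] = 3

Set V = (0, 0), G = (1, 0), D = (0, 1), K = (4, 3); any affine frame gives the same invariant.
1. T is the midpoint of VK ⇒ T = (2, 3/2)
2. A is the midpoint of DG ⇒ A = (1/2, 1/2)
3. W is the centroid of triangle VTA ⇒ W = (5/6, 2/3)
2·[DAW] = 1/4, 2·[AVW] = 1/12
[DAW]:[AVW] = 1/4:1/12 = 3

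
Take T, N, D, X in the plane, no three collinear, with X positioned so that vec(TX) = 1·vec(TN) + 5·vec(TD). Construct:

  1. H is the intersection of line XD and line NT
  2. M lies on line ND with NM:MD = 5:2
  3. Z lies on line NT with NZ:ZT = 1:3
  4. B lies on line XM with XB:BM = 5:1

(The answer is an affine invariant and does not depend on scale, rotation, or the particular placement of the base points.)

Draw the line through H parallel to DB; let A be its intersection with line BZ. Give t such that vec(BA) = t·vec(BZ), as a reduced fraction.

t = 25/61

Assign T = (0, 0), N = (1, 0), D = (0, 1), X = (1, 5) — the answer is frame-independent, so this choice is without loss of generality.
1. H is the intersection of line XD and line NT ⇒ H = (-1/4, 0)
2. M lies on line ND with NM:MD = 5:2 ⇒ M = (2/7, 5/7)
3. Z lies on line NT with NZ:ZT = 1:3 ⇒ Z = (3/4, 0)
4. B lies on line XM with XB:BM = 5:1 ⇒ B = (17/42, 10/7)
through H parallel to DB: direction (17/42, 3/7); meets BZ at A = (933/1708, 360/427)
A = B + t·(Z−B) with t = 25/61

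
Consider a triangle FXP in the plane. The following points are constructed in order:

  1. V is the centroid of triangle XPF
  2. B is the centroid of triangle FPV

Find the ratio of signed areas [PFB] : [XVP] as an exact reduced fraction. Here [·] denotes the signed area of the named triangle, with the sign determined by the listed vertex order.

[PFB]:[XVP] = -1/3

Set F = (0, 0), X = (1, 0), P = (0, 1); any affine frame gives the same invariant.
1. V is the centroid of triangle XPF ⇒ V = (1/3, 1/3)
2. B is the centroid of triangle FPV ⇒ B = (1/9, 4/9)
2·[PFB] = 1/9, 2·[XVP] = -1/3
[PFB]:[XVP] = 1/9:-1/3 = -1/3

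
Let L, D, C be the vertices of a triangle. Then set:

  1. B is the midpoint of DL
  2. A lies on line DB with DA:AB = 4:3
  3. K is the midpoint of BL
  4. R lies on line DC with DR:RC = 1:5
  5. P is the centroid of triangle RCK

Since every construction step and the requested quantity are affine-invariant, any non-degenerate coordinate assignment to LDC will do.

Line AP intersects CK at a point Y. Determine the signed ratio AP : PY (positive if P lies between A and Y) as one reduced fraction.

Work in coordinates with L = (0, 0), D = (1, 0), C = (0, 1).
1. B is the midpoint of DL ⇒ B = (1/2, 0)
2. A lies on line DB with DA:AB = 4:3 ⇒ A = (5/7, 0)
3. K is the midpoint of BL ⇒ K = (1/4, 0)
4. R lies on line DC with DR:RC = 1:5 ⇒ R = (5/6, 1/6)
5. P is the centroid of triangle RCK ⇒ P = (13/36, 7/18)
line AP meets CK at Y = (19/258, 91/129)
P = A + t·(Y−A) with t = 43/78, so AP:PY = 43/78:35/78

AP:PY = 43/35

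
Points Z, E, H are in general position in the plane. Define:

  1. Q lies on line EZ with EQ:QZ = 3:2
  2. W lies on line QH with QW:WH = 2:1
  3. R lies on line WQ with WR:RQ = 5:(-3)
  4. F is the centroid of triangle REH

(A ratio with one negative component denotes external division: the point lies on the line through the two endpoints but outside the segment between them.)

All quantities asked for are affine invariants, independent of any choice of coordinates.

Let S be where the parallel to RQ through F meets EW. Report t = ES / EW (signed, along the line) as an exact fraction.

Choose coordinates Z = (0, 0), E = (1, 0), H = (0, 1).
1. Q lies on line EZ with EQ:QZ = 3:2 ⇒ Q = (2/5, 0)
2. W lies on line QH with QW:WH = 2:1 ⇒ W = (2/15, 2/3)
3. R lies on line WQ with WR:RQ = 5:(-3) ⇒ R = (4/5, -1)
4. F is the centroid of triangle REH ⇒ F = (3/5, 0)
through F parallel to RQ: direction (-2/5, 1); meets EW at S = (19/45, 4/9)
S = E + t·(W−E) with t = 2/3

t = 2/3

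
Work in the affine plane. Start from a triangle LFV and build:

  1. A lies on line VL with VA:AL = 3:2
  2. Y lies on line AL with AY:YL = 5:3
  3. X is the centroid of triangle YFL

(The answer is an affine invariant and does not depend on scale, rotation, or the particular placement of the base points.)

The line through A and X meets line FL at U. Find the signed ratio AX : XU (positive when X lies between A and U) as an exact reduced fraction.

Choose coordinates L = (0, 0), F = (1, 0), V = (0, 1).
1. A lies on line VL with VA:AL = 3:2 ⇒ A = (0, 2/5)
2. Y lies on line AL with AY:YL = 5:3 ⇒ Y = (0, 3/20)
3. X is the centroid of triangle YFL ⇒ X = (1/3, 1/20)
line AX meets FL at U = (8/21, 0)
X = A + t·(U−A) with t = 7/8, so AX:XU = 7/8:1/8

AX:XU = 7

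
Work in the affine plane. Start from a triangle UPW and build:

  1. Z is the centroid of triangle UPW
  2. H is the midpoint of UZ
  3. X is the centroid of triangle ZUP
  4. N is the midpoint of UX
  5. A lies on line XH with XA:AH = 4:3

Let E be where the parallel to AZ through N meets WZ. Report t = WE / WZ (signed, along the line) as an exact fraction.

t = 11/12

Set U = (0, 0), P = (1, 0), W = (0, 1); any affine frame gives the same invariant.
1. Z is the centroid of triangle UPW ⇒ Z = (1/3, 1/3)
2. H is the midpoint of UZ ⇒ H = (1/6, 1/6)
3. X is the centroid of triangle ZUP ⇒ X = (4/9, 1/9)
4. N is the midpoint of UX ⇒ N = (2/9, 1/18)
5. A lies on line XH with XA:AH = 4:3 ⇒ A = (2/7, 1/7)
through N parallel to AZ: direction (1/21, 4/21); meets WZ at E = (11/36, 7/18)
E = W + t·(Z−W) with t = 11/12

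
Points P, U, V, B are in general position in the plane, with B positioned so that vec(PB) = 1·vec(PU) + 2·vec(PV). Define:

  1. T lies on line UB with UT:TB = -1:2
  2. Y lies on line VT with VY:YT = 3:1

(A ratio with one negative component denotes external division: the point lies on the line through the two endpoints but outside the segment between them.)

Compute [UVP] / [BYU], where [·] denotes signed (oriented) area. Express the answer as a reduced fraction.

[UVP]:[BYU] = 2

Choose coordinates P = (0, 0), U = (1, 0), V = (0, 1), B = (1, 2).
1. T lies on line UB with UT:TB = -1:2 ⇒ T = (1, -2)
2. Y lies on line VT with VY:YT = 3:1 ⇒ Y = (3/4, -5/4)
2·[UVP] = 1, 2·[BYU] = 1/2
[UVP]:[BYU] = 1:1/2 = 2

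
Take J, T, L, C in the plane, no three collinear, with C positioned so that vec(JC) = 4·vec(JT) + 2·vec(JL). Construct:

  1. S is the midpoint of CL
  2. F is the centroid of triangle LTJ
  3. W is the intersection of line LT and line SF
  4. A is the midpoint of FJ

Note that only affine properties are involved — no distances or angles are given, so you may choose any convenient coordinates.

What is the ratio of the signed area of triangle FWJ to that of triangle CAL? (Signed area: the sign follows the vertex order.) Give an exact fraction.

[FWJ]:[CAL] = 2/357

Set J = (0, 0), T = (1, 0), L = (0, 1), C = (4, 2); any affine frame gives the same invariant.
1. S is the midpoint of CL ⇒ S = (2, 3/2)
2. F is the centroid of triangle LTJ ⇒ F = (1/3, 1/3)
3. W is the intersection of line LT and line SF ⇒ W = (9/17, 8/17)
4. A is the midpoint of FJ ⇒ A = (1/6, 1/6)
2·[FWJ] = -1/51, 2·[CAL] = -7/2
[FWJ]:[CAL] = -1/51:-7/2 = 2/357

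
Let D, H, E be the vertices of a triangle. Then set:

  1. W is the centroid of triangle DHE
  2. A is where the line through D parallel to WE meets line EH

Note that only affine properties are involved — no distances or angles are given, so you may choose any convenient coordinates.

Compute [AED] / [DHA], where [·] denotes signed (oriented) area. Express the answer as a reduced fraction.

Assign D = (0, 0), H = (1, 0), E = (0, 1) — the answer is frame-independent, so this choice is without loss of generality.
1. W is the centroid of triangle DHE ⇒ W = (1/3, 1/3)
2. A is where the line through D parallel to WE meets line EH ⇒ A = (-1, 2)
2·[AED] = -1, 2·[DHA] = 2
[AED]:[DHA] = -1:2 = -1/2

[AED]:[DHA] = -1/2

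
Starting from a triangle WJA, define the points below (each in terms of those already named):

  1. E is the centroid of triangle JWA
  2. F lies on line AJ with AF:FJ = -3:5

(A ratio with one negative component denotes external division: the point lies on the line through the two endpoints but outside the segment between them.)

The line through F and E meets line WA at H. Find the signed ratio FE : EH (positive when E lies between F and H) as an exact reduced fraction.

Assign W = (0, 0), J = (1, 0), A = (0, 1) — the answer is frame-independent, so this choice is without loss of generality.
1. E is the centroid of triangle JWA ⇒ E = (1/3, 1/3)
2. F lies on line AJ with AF:FJ = -3:5 ⇒ F = (-3/2, 5/2)
line FE meets WA at H = (0, 8/11)
E = F + t·(H−F) with t = 11/9, so FE:EH = 11/9:-2/9

FE:EH = -11/2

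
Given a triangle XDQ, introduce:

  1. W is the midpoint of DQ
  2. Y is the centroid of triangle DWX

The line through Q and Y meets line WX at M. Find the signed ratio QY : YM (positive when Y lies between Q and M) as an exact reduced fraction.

QY:YM = -4

Assign X = (0, 0), D = (1, 0), Q = (0, 1) — the answer is frame-independent, so this choice is without loss of generality.
1. W is the midpoint of DQ ⇒ W = (1/2, 1/2)
2. Y is the centroid of triangle DWX ⇒ Y = (1/2, 1/6)
line QY meets WX at M = (3/8, 3/8)
Y = Q + t·(M−Q) with t = 4/3, so QY:YM = 4/3:-1/3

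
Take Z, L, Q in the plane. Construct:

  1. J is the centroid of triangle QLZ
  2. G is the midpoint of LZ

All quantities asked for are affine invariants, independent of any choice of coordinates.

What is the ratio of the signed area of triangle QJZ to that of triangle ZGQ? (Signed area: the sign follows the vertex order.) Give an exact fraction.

Assign Z = (0, 0), L = (1, 0), Q = (0, 1) — the answer is frame-independent, so this choice is without loss of generality.
1. J is the centroid of triangle QLZ ⇒ J = (1/3, 1/3)
2. G is the midpoint of LZ ⇒ G = (1/2, 0)
2·[QJZ] = -1/3, 2·[ZGQ] = 1/2
[QJZ]:[ZGQ] = -1/3:1/2 = -2/3

[QJZ]:[ZGQ] = -2/3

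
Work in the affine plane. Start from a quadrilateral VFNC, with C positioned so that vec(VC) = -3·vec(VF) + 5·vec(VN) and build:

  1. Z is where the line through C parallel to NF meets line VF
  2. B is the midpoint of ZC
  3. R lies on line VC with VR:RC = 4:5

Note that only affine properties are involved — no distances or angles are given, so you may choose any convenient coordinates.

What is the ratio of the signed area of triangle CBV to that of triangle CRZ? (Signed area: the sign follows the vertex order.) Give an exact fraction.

[CBV]:[CRZ] = -9/10

Choose coordinates V = (0, 0), F = (1, 0), N = (0, 1), C = (-3, 5).
1. Z is where the line through C parallel to NF meets line VF ⇒ Z = (2, 0)
2. B is the midpoint of ZC ⇒ B = (-1/2, 5/2)
3. R lies on line VC with VR:RC = 4:5 ⇒ R = (-4/3, 20/9)
2·[CBV] = -5, 2·[CRZ] = 50/9
[CBV]:[CRZ] = -5:50/9 = -9/10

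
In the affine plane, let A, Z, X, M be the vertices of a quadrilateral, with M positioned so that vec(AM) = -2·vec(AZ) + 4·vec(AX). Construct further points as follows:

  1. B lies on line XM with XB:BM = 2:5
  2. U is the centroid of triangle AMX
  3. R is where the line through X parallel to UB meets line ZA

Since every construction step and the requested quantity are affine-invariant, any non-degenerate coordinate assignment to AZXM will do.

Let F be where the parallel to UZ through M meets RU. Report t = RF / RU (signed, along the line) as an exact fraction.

Choose coordinates A = (0, 0), Z = (1, 0), X = (0, 1), M = (-2, 4).
1. B lies on line XM with XB:BM = 2:5 ⇒ B = (-4/7, 13/7)
2. U is the centroid of triangle AMX ⇒ U = (-2/3, 5/3)
3. R is where the line through X parallel to UB meets line ZA ⇒ R = (-1/2, 0)
through M parallel to UZ: direction (5/3, -5/3); meets RU at F = (-7/9, 25/9)
F = R + t·(U−R) with t = 5/3

t = 5/3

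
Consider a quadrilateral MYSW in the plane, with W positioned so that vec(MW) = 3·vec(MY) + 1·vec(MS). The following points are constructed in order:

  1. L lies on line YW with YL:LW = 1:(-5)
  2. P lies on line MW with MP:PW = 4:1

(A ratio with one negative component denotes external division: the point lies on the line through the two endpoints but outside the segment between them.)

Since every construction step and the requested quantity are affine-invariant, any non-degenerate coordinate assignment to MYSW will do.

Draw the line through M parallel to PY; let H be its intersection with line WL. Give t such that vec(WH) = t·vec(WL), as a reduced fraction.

t = 4

Assign M = (0, 0), Y = (1, 0), S = (0, 1), W = (3, 1) — the answer is frame-independent, so this choice is without loss of generality.
1. L lies on line YW with YL:LW = 1:(-5) ⇒ L = (1/2, -1/4)
2. P lies on line MW with MP:PW = 4:1 ⇒ P = (12/5, 4/5)
through M parallel to PY: direction (-7/5, -4/5); meets WL at H = (-7, -4)
H = W + t·(L−W) with t = 4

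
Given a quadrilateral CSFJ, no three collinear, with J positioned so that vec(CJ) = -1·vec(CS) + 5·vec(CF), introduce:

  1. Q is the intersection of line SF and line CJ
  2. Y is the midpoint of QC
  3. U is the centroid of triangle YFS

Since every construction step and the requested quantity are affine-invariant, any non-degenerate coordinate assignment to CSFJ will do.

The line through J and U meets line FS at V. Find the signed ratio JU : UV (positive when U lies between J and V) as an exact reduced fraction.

JU:UV = -19

Assign C = (0, 0), S = (1, 0), F = (0, 1), J = (-1, 5) — the answer is frame-independent, so this choice is without loss of generality.
1. Q is the intersection of line SF and line CJ ⇒ Q = (-1/4, 5/4)
2. Y is the midpoint of QC ⇒ Y = (-1/8, 5/8)
3. U is the centroid of triangle YFS ⇒ U = (7/24, 13/24)
line JU meets FS at V = (17/76, 59/76)
U = J + t·(V−J) with t = 19/18, so JU:UV = 19/18:-1/18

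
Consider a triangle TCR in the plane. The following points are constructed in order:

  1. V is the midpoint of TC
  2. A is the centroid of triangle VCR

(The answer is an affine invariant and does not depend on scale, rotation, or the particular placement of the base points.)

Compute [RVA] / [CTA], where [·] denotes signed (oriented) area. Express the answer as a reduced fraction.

[RVA]:[CTA] = -1/2

Set T = (0, 0), C = (1, 0), R = (0, 1); any affine frame gives the same invariant.
1. V is the midpoint of TC ⇒ V = (1/2, 0)
2. A is the centroid of triangle VCR ⇒ A = (1/2, 1/3)
2·[RVA] = 1/6, 2·[CTA] = -1/3
[RVA]:[CTA] = 1/6:-1/3 = -1/2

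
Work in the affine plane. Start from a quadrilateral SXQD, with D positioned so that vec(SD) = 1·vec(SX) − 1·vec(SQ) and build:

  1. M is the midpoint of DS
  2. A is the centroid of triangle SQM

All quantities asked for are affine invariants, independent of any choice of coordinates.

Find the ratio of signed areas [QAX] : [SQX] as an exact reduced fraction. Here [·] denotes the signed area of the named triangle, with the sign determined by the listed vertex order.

[QAX]:[SQX] = -2/3

Work in coordinates with S = (0, 0), X = (1, 0), Q = (0, 1), D = (1, -1).
1. M is the midpoint of DS ⇒ M = (1/2, -1/2)
2. A is the centroid of triangle SQM ⇒ A = (1/6, 1/6)
2·[QAX] = 2/3, 2·[SQX] = -1
[QAX]:[SQX] = 2/3:-1 = -2/3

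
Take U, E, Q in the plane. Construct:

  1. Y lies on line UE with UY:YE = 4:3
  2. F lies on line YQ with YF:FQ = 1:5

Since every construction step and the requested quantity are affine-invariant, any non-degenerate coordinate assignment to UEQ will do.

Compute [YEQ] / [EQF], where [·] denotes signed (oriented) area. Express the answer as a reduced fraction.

[YEQ]:[EQF] = 6/5

Work in coordinates with U = (0, 0), E = (1, 0), Q = (0, 1).
1. Y lies on line UE with UY:YE = 4:3 ⇒ Y = (4/7, 0)
2. F lies on line YQ with YF:FQ = 1:5 ⇒ F = (10/21, 1/6)
2·[YEQ] = 3/7, 2·[EQF] = 5/14
[YEQ]:[EQF] = 3/7:5/14 = 6/5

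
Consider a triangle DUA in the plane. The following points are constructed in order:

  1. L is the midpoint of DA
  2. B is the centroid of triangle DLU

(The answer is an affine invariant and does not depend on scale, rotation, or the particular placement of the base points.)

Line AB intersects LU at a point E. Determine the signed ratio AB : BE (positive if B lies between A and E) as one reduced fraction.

Assign D = (0, 0), U = (1, 0), A = (0, 1) — the answer is frame-independent, so this choice is without loss of generality.
1. L is the midpoint of DA ⇒ L = (0, 1/2)
2. B is the centroid of triangle DLU ⇒ B = (1/3, 1/6)
line AB meets LU at E = (1/4, 3/8)
B = A + t·(E−A) with t = 4/3, so AB:BE = 4/3:-1/3

AB:BE = -4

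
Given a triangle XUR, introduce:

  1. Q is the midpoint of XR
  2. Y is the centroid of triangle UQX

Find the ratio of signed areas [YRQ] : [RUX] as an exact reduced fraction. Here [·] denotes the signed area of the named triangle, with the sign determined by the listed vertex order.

[YRQ]:[RUX] = -1/6

Choose coordinates X = (0, 0), U = (1, 0), R = (0, 1).
1. Q is the midpoint of XR ⇒ Q = (0, 1/2)
2. Y is the centroid of triangle UQX ⇒ Y = (1/3, 1/6)
2·[YRQ] = 1/6, 2·[RUX] = -1
[YRQ]:[RUX] = 1/6:-1 = -1/6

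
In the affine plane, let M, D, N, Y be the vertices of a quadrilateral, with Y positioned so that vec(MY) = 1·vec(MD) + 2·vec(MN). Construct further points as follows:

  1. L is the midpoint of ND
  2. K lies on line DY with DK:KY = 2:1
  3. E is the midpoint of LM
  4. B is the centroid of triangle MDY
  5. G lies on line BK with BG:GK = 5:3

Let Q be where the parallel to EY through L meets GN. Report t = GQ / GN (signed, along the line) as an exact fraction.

t = 7/47

Assign M = (0, 0), D = (1, 0), N = (0, 1), Y = (1, 2) — the answer is frame-independent, so this choice is without loss of generality.
1. L is the midpoint of ND ⇒ L = (1/2, 1/2)
2. K lies on line DY with DK:KY = 2:1 ⇒ K = (1, 4/3)
3. E is the midpoint of LM ⇒ E = (1/4, 1/4)
4. B is the centroid of triangle MDY ⇒ B = (2/3, 2/3)
5. G lies on line BK with BG:GK = 5:3 ⇒ G = (7/8, 13/12)
through L parallel to EY: direction (3/4, 7/4); meets GN at Q = (35/47, 151/141)
Q = G + t·(N−G) with t = 7/47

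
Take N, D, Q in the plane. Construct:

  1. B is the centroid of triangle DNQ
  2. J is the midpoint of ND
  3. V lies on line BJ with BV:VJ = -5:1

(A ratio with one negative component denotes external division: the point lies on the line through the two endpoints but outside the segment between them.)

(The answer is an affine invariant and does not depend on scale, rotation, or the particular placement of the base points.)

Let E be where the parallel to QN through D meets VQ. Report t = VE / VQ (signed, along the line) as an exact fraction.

t = -11/13

Choose coordinates N = (0, 0), D = (1, 0), Q = (0, 1).
1. B is the centroid of triangle DNQ ⇒ B = (1/3, 1/3)
2. J is the midpoint of ND ⇒ J = (1/2, 0)
3. V lies on line BJ with BV:VJ = -5:1 ⇒ V = (13/24, -1/12)
through D parallel to QN: direction (0, -1); meets VQ at E = (1, -1)
E = V + t·(Q−V) with t = -11/13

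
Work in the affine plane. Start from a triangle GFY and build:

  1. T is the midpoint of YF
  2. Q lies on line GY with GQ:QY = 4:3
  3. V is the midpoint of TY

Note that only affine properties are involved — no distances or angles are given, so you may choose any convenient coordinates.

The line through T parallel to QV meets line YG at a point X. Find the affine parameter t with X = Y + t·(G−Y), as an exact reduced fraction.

t = 6/7

Work in coordinates with G = (0, 0), F = (1, 0), Y = (0, 1).
1. T is the midpoint of YF ⇒ T = (1/2, 1/2)
2. Q lies on line GY with GQ:QY = 4:3 ⇒ Q = (0, 4/7)
3. V is the midpoint of TY ⇒ V = (1/4, 3/4)
through T parallel to QV: direction (1/4, 5/28); meets YG at X = (0, 1/7)
X = Y + t·(G−Y) with t = 6/7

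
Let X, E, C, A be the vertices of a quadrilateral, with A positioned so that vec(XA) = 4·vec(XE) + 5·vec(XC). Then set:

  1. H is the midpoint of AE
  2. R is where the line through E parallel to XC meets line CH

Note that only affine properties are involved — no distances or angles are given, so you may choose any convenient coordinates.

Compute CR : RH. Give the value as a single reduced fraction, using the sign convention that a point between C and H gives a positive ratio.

Set X = (0, 0), E = (1, 0), C = (0, 1), A = (4, 5); any affine frame gives the same invariant.
1. H is the midpoint of AE ⇒ H = (5/2, 5/2)
2. R is where the line through E parallel to XC meets line CH ⇒ R = (1, 8/5)
R = C + t·(H−C) with t = 2/5, so CR:RH = t:(1−t) = 2/5:3/5

CR:RH = 2/3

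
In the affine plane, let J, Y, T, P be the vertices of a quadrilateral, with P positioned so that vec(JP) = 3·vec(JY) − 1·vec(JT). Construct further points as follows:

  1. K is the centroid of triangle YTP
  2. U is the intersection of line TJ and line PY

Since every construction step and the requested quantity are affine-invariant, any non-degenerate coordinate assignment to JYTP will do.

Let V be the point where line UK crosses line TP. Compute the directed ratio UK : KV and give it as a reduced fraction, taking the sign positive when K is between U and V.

Work in coordinates with J = (0, 0), Y = (1, 0), T = (0, 1), P = (3, -1).
1. K is the centroid of triangle YTP ⇒ K = (4/3, 0)
2. U is the intersection of line TJ and line PY ⇒ U = (0, 1/2)
line UK meets TP at V = (12/7, -1/7)
K = U + t·(V−U) with t = 7/9, so UK:KV = 7/9:2/9

UK:KV = 7/2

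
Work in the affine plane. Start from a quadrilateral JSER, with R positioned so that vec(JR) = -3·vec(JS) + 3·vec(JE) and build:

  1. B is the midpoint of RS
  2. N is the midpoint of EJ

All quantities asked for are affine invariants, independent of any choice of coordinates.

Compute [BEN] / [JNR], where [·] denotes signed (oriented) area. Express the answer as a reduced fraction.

Work in coordinates with J = (0, 0), S = (1, 0), E = (0, 1), R = (-3, 3).
1. B is the midpoint of RS ⇒ B = (-1, 3/2)
2. N is the midpoint of EJ ⇒ N = (0, 1/2)
2·[BEN] = -1/2, 2·[JNR] = 3/2
[BEN]:[JNR] = -1/2:3/2 = -1/3

[BEN]:[JNR] = -1/3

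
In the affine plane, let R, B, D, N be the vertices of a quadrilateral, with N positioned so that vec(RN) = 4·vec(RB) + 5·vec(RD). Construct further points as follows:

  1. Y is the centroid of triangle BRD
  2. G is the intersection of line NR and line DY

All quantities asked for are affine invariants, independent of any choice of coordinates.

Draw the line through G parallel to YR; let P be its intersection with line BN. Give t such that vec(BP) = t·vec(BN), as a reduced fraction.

Work in coordinates with R = (0, 0), B = (1, 0), D = (0, 1), N = (4, 5).
1. Y is the centroid of triangle BRD ⇒ Y = (1/3, 1/3)
2. G is the intersection of line NR and line DY ⇒ G = (4/13, 5/13)
through G parallel to YR: direction (-1/3, -1/3); meets BN at P = (34/13, 35/13)
P = B + t·(N−B) with t = 7/13

t = 7/13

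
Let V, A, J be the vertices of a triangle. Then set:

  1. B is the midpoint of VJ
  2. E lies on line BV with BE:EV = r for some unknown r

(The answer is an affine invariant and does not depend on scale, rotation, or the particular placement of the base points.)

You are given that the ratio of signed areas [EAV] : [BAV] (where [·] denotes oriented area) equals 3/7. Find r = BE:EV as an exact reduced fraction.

Assign V = (0, 0), A = (1, 0), J = (0, 1) — the answer is frame-independent, so this choice is without loss of generality.
1. B is the midpoint of VJ ⇒ B = (0, 1/2)
2. With BE:EV = r, write λ = r/(r+1) so E = B + λ·(V−B); E is affine-linear in λ
Every point depending on E is an affine combination of E and λ-independent points, so each such coordinate is linear in λ; the λ² term in each signed area is a multiple of (V−B)×(V−B) = 0, so 2·[EAV] and 2·[BAV] are each linear in λ. Evaluating at λ=0 and λ=1:
  2·[EAV] = 1/2·λ − 1/2,   2·[BAV] = -1/2
So [EAV]:[BAV] = (1/2·λ − 1/2) / (-1/2). Setting this equal to 3/7:
  1/2·λ − 1/2 = 3/7·(-1/2)  ⇒  λ = 4/7
Then r = λ/(1−λ) = (4/7)/(3/7) = 4/3. Check: with r = 4/3, E = (0, 3/14) and [EAV]:[BAV] = 3/7 as required.

r = 4/3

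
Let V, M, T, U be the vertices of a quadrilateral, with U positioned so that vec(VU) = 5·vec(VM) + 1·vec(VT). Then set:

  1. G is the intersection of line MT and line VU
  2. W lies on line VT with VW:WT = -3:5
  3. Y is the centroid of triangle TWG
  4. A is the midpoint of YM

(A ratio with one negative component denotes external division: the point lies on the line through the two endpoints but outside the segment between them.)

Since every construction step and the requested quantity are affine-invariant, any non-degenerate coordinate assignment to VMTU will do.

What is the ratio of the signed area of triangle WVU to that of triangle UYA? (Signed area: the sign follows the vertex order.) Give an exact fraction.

[WVU]:[UYA] = -54

Assign V = (0, 0), M = (1, 0), T = (0, 1), U = (5, 1) — the answer is frame-independent, so this choice is without loss of generality.
1. G is the intersection of line MT and line VU ⇒ G = (5/6, 1/6)
2. W lies on line VT with VW:WT = -3:5 ⇒ W = (0, -3/2)
3. Y is the centroid of triangle TWG ⇒ Y = (5/18, -1/9)
4. A is the midpoint of YM ⇒ A = (23/36, -1/18)
2·[WVU] = -15/2, 2·[UYA] = 5/36
[WVU]:[UYA] = -15/2:5/36 = -54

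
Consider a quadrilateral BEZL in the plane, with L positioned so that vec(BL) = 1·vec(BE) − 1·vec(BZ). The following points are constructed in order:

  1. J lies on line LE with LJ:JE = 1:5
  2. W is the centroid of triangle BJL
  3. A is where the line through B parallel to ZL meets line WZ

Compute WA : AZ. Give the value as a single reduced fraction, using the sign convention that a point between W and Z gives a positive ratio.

WA:AZ = -13/18

Assign B = (0, 0), E = (1, 0), Z = (0, 1), L = (1, -1) — the answer is frame-independent, so this choice is without loss of generality.
1. J lies on line LE with LJ:JE = 1:5 ⇒ J = (1, -5/6)
2. W is the centroid of triangle BJL ⇒ W = (2/3, -11/18)
3. A is where the line through B parallel to ZL meets line WZ ⇒ A = (12/5, -24/5)
A = W + t·(Z−W) with t = -13/5, so WA:AZ = t:(1−t) = -13/5:18/5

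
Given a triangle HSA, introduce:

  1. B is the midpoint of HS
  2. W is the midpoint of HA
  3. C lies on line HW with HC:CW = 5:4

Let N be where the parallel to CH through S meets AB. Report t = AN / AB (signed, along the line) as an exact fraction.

Work in coordinates with H = (0, 0), S = (1, 0), A = (0, 1).
1. B is the midpoint of HS ⇒ B = (1/2, 0)
2. W is the midpoint of HA ⇒ W = (0, 1/2)
3. C lies on line HW with HC:CW = 5:4 ⇒ C = (0, 5/18)
through S parallel to CH: direction (0, -5/18); meets AB at N = (1, -1)
N = A + t·(B−A) with t = 2

t = 2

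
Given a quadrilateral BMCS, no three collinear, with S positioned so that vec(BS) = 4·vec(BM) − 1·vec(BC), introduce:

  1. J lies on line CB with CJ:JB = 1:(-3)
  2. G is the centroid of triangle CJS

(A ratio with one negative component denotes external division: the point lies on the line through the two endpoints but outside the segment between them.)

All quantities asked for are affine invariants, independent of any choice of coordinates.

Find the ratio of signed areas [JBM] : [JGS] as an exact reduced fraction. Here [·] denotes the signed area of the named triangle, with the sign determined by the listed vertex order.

Set B = (0, 0), M = (1, 0), C = (0, 1), S = (4, -1); any affine frame gives the same invariant.
1. J lies on line CB with CJ:JB = 1:(-3) ⇒ J = (0, 3/2)
2. G is the centroid of triangle CJS ⇒ G = (4/3, 1/2)
2·[JBM] = 3/2, 2·[JGS] = 2/3
[JBM]:[JGS] = 3/2:2/3 = 9/4

[JBM]:[JGS] = 9/4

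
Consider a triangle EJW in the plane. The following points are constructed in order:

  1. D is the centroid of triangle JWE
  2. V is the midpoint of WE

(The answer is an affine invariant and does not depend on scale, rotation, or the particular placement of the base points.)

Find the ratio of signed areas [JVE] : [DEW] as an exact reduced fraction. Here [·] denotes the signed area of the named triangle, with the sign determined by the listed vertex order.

Choose coordinates E = (0, 0), J = (1, 0), W = (0, 1).
1. D is the centroid of triangle JWE ⇒ D = (1/3, 1/3)
2. V is the midpoint of WE ⇒ V = (0, 1/2)
2·[JVE] = 1/2, 2·[DEW] = -1/3
[JVE]:[DEW] = 1/2:-1/3 = -3/2

[JVE]:[DEW] = -3/2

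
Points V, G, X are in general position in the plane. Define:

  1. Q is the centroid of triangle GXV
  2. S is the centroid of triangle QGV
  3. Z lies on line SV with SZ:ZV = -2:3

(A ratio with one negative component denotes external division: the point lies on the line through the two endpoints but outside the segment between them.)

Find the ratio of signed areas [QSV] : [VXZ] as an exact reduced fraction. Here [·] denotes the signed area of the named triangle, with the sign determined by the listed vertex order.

[QSV]:[VXZ] = 1/12

Work in coordinates with V = (0, 0), G = (1, 0), X = (0, 1).
1. Q is the centroid of triangle GXV ⇒ Q = (1/3, 1/3)
2. S is the centroid of triangle QGV ⇒ S = (4/9, 1/9)
3. Z lies on line SV with SZ:ZV = -2:3 ⇒ Z = (4/3, 1/3)
2·[QSV] = -1/9, 2·[VXZ] = -4/3
[QSV]:[VXZ] = -1/9:-4/3 = 1/12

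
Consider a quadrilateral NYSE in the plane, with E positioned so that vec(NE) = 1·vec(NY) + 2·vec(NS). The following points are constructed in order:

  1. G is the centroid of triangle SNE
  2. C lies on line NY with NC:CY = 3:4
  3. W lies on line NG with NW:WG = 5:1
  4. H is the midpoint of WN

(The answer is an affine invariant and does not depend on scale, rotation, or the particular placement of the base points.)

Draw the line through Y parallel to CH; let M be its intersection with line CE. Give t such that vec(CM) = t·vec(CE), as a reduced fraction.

Work in coordinates with N = (0, 0), Y = (1, 0), S = (0, 1), E = (1, 2).
1. G is the centroid of triangle SNE ⇒ G = (1/3, 1)
2. C lies on line NY with NC:CY = 3:4 ⇒ C = (3/7, 0)
3. W lies on line NG with NW:WG = 5:1 ⇒ W = (5/18, 5/6)
4. H is the midpoint of WN ⇒ H = (5/36, 5/12)
through Y parallel to CH: direction (-73/252, 5/12); meets CE at M = (429/721, 60/103)
M = C + t·(E−C) with t = 30/103

t = 30/103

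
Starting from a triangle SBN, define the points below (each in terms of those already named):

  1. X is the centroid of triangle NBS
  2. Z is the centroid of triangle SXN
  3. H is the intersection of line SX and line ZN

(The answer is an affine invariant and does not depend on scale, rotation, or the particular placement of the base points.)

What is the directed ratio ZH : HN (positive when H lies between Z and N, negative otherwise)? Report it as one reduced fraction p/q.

Choose coordinates S = (0, 0), B = (1, 0), N = (0, 1).
1. X is the centroid of triangle NBS ⇒ X = (1/3, 1/3)
2. Z is the centroid of triangle SXN ⇒ Z = (1/9, 4/9)
3. H is the intersection of line SX and line ZN ⇒ H = (1/6, 1/6)
H = Z + t·(N−Z) with t = -1/2, so ZH:HN = t:(1−t) = -1/2:3/2

ZH:HN = -1/3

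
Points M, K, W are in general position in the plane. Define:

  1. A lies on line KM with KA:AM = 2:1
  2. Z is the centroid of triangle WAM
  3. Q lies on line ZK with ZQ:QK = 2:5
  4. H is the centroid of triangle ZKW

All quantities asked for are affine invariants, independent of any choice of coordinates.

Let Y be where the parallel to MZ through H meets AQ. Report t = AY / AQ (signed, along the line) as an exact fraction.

Work in coordinates with M = (0, 0), K = (1, 0), W = (0, 1).
1. A lies on line KM with KA:AM = 2:1 ⇒ A = (1/3, 0)
2. Z is the centroid of triangle WAM ⇒ Z = (1/9, 1/3)
3. Q lies on line ZK with ZQ:QK = 2:5 ⇒ Q = (23/63, 5/21)
4. H is the centroid of triangle ZKW ⇒ H = (10/27, 4/9)
through H parallel to MZ: direction (1/9, 1/3); meets AQ at Y = (11/27, 5/9)
Y = A + t·(Q−A) with t = 7/3

t = 7/3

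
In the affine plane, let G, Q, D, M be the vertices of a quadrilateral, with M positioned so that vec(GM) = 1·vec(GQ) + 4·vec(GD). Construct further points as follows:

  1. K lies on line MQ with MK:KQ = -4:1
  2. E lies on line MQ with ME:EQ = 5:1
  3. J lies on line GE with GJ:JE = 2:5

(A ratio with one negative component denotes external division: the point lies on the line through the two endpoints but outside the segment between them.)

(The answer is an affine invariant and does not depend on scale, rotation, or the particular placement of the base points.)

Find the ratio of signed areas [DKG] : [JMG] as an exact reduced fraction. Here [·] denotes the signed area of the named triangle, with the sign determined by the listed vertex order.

[DKG]:[JMG] = -21/20

Assign G = (0, 0), Q = (1, 0), D = (0, 1), M = (1, 4) — the answer is frame-independent, so this choice is without loss of generality.
1. K lies on line MQ with MK:KQ = -4:1 ⇒ K = (1, -4/3)
2. E lies on line MQ with ME:EQ = 5:1 ⇒ E = (1, 2/3)
3. J lies on line GE with GJ:JE = 2:5 ⇒ J = (2/7, 4/21)
2·[DKG] = -1, 2·[JMG] = 20/21
[DKG]:[JMG] = -1:20/21 = -21/20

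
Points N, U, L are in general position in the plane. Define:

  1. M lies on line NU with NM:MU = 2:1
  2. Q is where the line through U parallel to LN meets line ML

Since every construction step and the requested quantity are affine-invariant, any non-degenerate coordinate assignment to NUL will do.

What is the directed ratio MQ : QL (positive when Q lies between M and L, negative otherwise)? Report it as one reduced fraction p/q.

MQ:QL = -1/3

Assign N = (0, 0), U = (1, 0), L = (0, 1) — the answer is frame-independent, so this choice is without loss of generality.
1. M lies on line NU with NM:MU = 2:1 ⇒ M = (2/3, 0)
2. Q is where the line through U parallel to LN meets line ML ⇒ Q = (1, -1/2)
Q = M + t·(L−M) with t = -1/2, so MQ:QL = t:(1−t) = -1/2:3/2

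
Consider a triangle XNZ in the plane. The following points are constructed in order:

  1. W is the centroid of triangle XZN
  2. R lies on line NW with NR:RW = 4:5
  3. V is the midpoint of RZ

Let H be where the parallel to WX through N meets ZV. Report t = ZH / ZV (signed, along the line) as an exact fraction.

Set X = (0, 0), N = (1, 0), Z = (0, 1); any affine frame gives the same invariant.
1. W is the centroid of triangle XZN ⇒ W = (1/3, 1/3)
2. R lies on line NW with NR:RW = 4:5 ⇒ R = (19/27, 4/27)
3. V is the midpoint of RZ ⇒ V = (19/54, 31/54)
through N parallel to WX: direction (-1/3, -1/3); meets ZV at H = (19/21, -2/21)
H = Z + t·(V−Z) with t = 18/7

t = 18/7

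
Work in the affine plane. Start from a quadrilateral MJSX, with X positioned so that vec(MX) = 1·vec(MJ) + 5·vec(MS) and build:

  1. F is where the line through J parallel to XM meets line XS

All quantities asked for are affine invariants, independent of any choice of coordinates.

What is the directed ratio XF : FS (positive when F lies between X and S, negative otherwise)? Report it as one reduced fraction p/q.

Assign M = (0, 0), J = (1, 0), S = (0, 1), X = (1, 5) — the answer is frame-independent, so this choice is without loss of generality.
1. F is where the line through J parallel to XM meets line XS ⇒ F = (6, 25)
F = X + t·(S−X) with t = -5, so XF:FS = t:(1−t) = -5:6

XF:FS = -5/6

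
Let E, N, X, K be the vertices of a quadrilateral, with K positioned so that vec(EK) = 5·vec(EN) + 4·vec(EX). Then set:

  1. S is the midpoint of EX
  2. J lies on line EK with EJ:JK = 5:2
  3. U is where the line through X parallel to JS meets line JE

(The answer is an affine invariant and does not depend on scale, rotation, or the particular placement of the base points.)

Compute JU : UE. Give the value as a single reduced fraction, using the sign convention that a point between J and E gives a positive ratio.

JU:UE = -1/2

Set E = (0, 0), N = (1, 0), X = (0, 1), K = (5, 4); any affine frame gives the same invariant.
1. S is the midpoint of EX ⇒ S = (0, 1/2)
2. J lies on line EK with EJ:JK = 5:2 ⇒ J = (25/7, 20/7)
3. U is where the line through X parallel to JS meets line JE ⇒ U = (50/7, 40/7)
U = J + t·(E−J) with t = -1, so JU:UE = t:(1−t) = -1:2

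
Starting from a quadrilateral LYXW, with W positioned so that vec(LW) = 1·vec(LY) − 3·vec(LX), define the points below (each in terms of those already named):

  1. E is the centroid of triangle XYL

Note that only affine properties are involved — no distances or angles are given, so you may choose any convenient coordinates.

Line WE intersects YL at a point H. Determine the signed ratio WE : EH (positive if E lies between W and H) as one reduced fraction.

WE:EH = -10

Set L = (0, 0), Y = (1, 0), X = (0, 1), W = (1, -3); any affine frame gives the same invariant.
1. E is the centroid of triangle XYL ⇒ E = (1/3, 1/3)
line WE meets YL at H = (2/5, 0)
E = W + t·(H−W) with t = 10/9, so WE:EH = 10/9:-1/9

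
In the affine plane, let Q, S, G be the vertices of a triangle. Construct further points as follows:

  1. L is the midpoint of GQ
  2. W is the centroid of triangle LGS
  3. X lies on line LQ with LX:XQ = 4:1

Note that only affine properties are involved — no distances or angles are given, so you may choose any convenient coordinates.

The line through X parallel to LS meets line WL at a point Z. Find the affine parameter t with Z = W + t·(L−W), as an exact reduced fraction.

t = 17/5

Set Q = (0, 0), S = (1, 0), G = (0, 1); any affine frame gives the same invariant.
1. L is the midpoint of GQ ⇒ L = (0, 1/2)
2. W is the centroid of triangle LGS ⇒ W = (1/3, 1/2)
3. X lies on line LQ with LX:XQ = 4:1 ⇒ X = (0, 1/10)
through X parallel to LS: direction (1, -1/2); meets WL at Z = (-4/5, 1/2)
Z = W + t·(L−W) with t = 17/5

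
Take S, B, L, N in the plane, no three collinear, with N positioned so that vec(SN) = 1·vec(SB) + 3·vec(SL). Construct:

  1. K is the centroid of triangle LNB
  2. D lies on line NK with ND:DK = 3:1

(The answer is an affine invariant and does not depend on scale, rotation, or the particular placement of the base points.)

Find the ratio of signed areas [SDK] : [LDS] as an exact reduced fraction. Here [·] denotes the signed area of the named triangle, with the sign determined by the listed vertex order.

[SDK]:[LDS] = 2/9

Choose coordinates S = (0, 0), B = (1, 0), L = (0, 1), N = (1, 3).
1. K is the centroid of triangle LNB ⇒ K = (2/3, 4/3)
2. D lies on line NK with ND:DK = 3:1 ⇒ D = (3/4, 7/4)
2·[SDK] = -1/6, 2·[LDS] = -3/4
[SDK]:[LDS] = -1/6:-3/4 = 2/9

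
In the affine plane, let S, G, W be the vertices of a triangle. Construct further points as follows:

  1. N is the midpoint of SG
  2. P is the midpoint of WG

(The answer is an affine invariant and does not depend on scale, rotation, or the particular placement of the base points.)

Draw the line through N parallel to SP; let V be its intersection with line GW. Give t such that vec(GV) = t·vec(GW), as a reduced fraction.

t = 1/4

Assign S = (0, 0), G = (1, 0), W = (0, 1) — the answer is frame-independent, so this choice is without loss of generality.
1. N is the midpoint of SG ⇒ N = (1/2, 0)
2. P is the midpoint of WG ⇒ P = (1/2, 1/2)
through N parallel to SP: direction (1/2, 1/2); meets GW at V = (3/4, 1/4)
V = G + t·(W−G) with t = 1/4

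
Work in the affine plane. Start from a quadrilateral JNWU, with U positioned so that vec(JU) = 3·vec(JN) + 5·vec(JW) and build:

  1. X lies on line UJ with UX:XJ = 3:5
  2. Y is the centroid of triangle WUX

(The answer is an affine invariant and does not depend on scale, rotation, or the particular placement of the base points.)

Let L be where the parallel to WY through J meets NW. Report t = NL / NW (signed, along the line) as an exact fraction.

Work in coordinates with J = (0, 0), N = (1, 0), W = (0, 1), U = (3, 5).
1. X lies on line UJ with UX:XJ = 3:5 ⇒ X = (15/8, 25/8)
2. Y is the centroid of triangle WUX ⇒ Y = (13/8, 73/24)
through J parallel to WY: direction (13/8, 49/24); meets NW at L = (39/88, 49/88)
L = N + t·(W−N) with t = 49/88

t = 49/88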